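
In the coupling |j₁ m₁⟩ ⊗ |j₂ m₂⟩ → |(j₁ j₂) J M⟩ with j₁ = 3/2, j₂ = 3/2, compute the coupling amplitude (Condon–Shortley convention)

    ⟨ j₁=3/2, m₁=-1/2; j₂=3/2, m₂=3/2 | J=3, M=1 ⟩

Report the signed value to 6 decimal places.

j₁+j₂−J=0  J+j₁−j₂=3  J−j₁+j₂=3  j₁+j₂+J+1=7
(j₁±m₁, j₂±m₂, J±M) = (1,2,3,0,4,2)
P² = 144/5
sum k=0..0:
  [0] +1/12 = 1/12
S = 1/12
C² = P²·S² = 1/5 ; C = +0.447214

+√(1/5) = +0.447214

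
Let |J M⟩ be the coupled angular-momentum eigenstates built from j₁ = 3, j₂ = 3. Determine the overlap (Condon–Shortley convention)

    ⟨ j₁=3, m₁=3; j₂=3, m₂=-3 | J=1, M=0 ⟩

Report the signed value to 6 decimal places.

+0.566947

j₁+j₂−J=5  J+j₁−j₂=1  J−j₁+j₂=1  j₁+j₂+J+1=8
(j₁±m₁, j₂±m₂, J±M) = (6,0,0,6,1,1)
P² = 32400/7
sum k=0..0:
  [0] +1/120 = 1/120
S = 1/120
C² = P²·S² = 9/28 ; C = +0.566947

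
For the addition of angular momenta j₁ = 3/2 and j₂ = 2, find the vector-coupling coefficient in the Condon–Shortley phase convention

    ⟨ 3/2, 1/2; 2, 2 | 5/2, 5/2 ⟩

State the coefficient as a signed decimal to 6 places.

−√(4/7) = -0.755929

triangle: 1!*2!*3!/7! = 12/5040
(j±m)!: 2!*1!*4!*0!*5!*0! = 5760
prefactor² = (2J+1)*Δ*N² = 576/7
  k=1: −1/(1!*0!*0!*3!*2!*0!) = -1/12
Σ = -1/12  ⇒  CG² = 576/7*(-1/12)² = 4/7
CG = −√(4/7) = -0.755929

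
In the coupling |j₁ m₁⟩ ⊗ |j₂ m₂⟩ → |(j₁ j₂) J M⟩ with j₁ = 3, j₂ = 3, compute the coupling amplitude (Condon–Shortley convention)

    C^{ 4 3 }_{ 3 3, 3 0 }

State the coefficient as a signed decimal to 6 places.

j₁+j₂−J=2  J+j₁−j₂=4  J−j₁+j₂=4  j₁+j₂+J+1=11
(j₁±m₁, j₂±m₂, J±M) = (6,0,3,3,7,1)
P² = 373248/11
sum k=0..0:
  [0] +1/288 = 1/288
S = 1/288
C² = P²·S² = 9/22 ; C = +0.639602

+√(9/22) = +0.639602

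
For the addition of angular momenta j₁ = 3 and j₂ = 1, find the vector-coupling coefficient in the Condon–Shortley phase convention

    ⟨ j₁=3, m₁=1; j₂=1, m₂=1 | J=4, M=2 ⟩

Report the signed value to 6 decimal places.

triangle: 0!×6!×2!/9! = 1440/362880
(j±m)!: 4!×2!×2!×0!×6!×2! = 138240
prefactor² = (2J+1)×Δ×N² = 34560/7
  k=0: +1/(0!×0!×2!×2!×4!×0!) = 1/96
Σ = 1/96  ⇒  CG² = 34560/7×1/96² = 15/28
CG = +√(15/28) = +0.731925

+√(15/28) = +0.731925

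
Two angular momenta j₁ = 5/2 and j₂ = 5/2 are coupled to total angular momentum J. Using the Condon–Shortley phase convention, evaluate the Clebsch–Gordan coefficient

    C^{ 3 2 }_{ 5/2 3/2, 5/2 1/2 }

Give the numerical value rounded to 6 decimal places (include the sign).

-0.288675

triangle: 2!*3!*3!/9! = 72/362880
(j±m)!: 4!*1!*3!*2!*5!*1! = 34560
prefactor² = (2J+1)*Δ*N² = 48
  k=0: +1/(0!*2!*1!*3!*2!*0!) = 1/24
  k=1: −1/(1!*1!*0!*2!*3!*1!) = -1/12
Σ = -1/24  ⇒  CG² = 48*(-1/24)² = 1/12
CG = −√(1/12) = -0.288675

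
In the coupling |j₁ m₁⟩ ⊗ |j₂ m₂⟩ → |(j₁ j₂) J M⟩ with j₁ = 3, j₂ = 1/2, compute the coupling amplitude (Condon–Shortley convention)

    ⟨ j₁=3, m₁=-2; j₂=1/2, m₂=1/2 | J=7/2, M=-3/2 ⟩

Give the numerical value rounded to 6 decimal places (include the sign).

triangle: 0!·6!·1!/8! = 720/40320
(j±m)!: 1!·5!·1!·0!·2!·5! = 28800
prefactor² = (2J+1)·Δ·N² = 28800/7
  k=0: +1/(0!·0!·5!·1!·1!·0!) = 1/120
Σ = 1/120  ⇒  CG² = 28800/7·1/120² = 2/7
CG = +√(2/7) = +0.534522

+√(2/7) = +0.534522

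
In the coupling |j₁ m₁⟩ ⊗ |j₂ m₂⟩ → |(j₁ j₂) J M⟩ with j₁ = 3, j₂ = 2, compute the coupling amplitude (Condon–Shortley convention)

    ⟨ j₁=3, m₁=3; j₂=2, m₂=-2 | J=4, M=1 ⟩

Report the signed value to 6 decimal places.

j₁+j₂−J=1  J+j₁−j₂=5  J−j₁+j₂=3  j₁+j₂+J+1=10
(j₁±m₁, j₂±m₂, J±M) = (6,0,0,4,5,3)
P² = 155520/7
sum k=0..0:
  [0] +1/720 = 1/720
S = 1/720
C² = P²·S² = 3/70 ; C = +0.207020

+√(3/70) = +0.207020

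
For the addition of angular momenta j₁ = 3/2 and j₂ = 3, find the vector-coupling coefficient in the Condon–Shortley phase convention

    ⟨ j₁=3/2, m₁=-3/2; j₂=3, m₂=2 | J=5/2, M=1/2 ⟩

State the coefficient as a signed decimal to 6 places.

j₁+j₂−J=2  J+j₁−j₂=1  J−j₁+j₂=4  j₁+j₂+J+1=8
(j₁±m₁, j₂±m₂, J±M) = (0,3,5,1,3,2)
P² = 432/7
sum k=2..2:
  [2] +1/12 = 1/12
S = 1/12
C² = P²·S² = 3/7 ; C = +0.654654

+√(3/7) ≈ +0.654654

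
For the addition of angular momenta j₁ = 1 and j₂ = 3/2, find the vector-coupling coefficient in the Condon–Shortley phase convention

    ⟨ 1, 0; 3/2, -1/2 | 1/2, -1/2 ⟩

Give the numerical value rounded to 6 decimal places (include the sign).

j₁+j₂−J=2  J+j₁−j₂=0  J−j₁+j₂=1  j₁+j₂+J+1=4
(j₁±m₁, j₂±m₂, J±M) = (1,1,1,2,0,1)
P² = 1/3
sum k=1..1:
  [1] −1/1 = -1
S = -1
C² = P²·S² = 1/3 ; C = -0.577350

−√(1/3) = -0.577350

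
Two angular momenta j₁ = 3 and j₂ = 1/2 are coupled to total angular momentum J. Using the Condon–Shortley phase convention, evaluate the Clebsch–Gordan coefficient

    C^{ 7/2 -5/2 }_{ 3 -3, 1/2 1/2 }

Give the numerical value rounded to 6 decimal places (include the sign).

j₁+j₂−J=0  J+j₁−j₂=6  J−j₁+j₂=1  j₁+j₂+J+1=8
(j₁±m₁, j₂±m₂, J±M) = (0,6,1,0,1,6)
P² = 518400/7
sum k=0..0:
  [0] +1/720 = 1/720
S = 1/720
C² = P²·S² = 1/7 ; C = +0.377964

+√(1/7) = +0.377964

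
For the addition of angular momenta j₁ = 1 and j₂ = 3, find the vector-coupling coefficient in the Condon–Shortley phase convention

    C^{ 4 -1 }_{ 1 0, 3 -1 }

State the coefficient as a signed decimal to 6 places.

j₁+j₂−J=0  J+j₁−j₂=2  J−j₁+j₂=6  j₁+j₂+J+1=9
(j₁±m₁, j₂±m₂, J±M) = (1,1,2,4,3,5)
P² = 8640/7
sum k=0..0:
  [0] +1/48 = 1/48
S = 1/48
C² = P²·S² = 15/28 ; C = +0.731925

+√(15/28) = +0.731925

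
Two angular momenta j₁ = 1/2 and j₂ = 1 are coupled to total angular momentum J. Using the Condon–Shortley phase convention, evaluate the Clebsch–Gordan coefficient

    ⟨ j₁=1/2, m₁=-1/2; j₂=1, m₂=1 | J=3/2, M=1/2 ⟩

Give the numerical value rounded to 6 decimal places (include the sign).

+√(1/3) = +0.577350

j₁+j₂−J=0  J+j₁−j₂=1  J−j₁+j₂=2  j₁+j₂+J+1=4
(j₁±m₁, j₂±m₂, J±M) = (0,1,2,0,2,1)
P² = 4/3
sum k=0..0:
  [0] +1/2 = 1/2
S = 1/2
C² = P²·S² = 1/3 ; C = +0.577350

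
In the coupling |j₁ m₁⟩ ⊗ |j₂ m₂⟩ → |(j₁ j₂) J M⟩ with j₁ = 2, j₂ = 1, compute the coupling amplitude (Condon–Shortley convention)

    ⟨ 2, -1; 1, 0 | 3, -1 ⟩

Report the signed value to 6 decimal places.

+√(8/15) ≈ +0.730297

j₁+j₂−J=0  J+j₁−j₂=4  J−j₁+j₂=2  j₁+j₂+J+1=7
(j₁±m₁, j₂±m₂, J±M) = (1,3,1,1,2,4)
P² = 96/5
sum k=0..0:
  [0] +1/6 = 1/6
S = 1/6
C² = P²·S² = 8/15 ; C = +0.730297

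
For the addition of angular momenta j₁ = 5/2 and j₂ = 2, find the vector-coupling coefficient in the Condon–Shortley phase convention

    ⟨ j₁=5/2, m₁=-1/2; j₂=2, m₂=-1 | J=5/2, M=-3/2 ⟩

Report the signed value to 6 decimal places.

-0.414039  (= −√(6/35))

triangle: 2!×3!×2!/8! = 24/40320
(j±m)!: 2!×3!×1!×3!×1!×4! = 1728
prefactor² = (2J+1)×Δ×N² = 216/35
  k=0: +1/(0!×2!×3!×1!×0!×1!) = 1/12
  k=1: −1/(1!×1!×2!×0!×1!×2!) = -1/4
Σ = -1/6  ⇒  CG² = 216/35×(-1/6)² = 6/35
CG = −√(6/35) = -0.414039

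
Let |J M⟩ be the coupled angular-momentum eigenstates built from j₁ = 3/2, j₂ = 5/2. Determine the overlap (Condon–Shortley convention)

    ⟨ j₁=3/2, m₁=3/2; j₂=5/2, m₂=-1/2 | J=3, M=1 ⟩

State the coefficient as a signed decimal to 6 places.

+0.670820

triangle: 1!*2!*4!/8! = 48/40320
(j±m)!: 3!*0!*2!*3!*4!*2! = 3456
prefactor² = (2J+1)*Δ*N² = 144/5
  k=0: +1/(0!*1!*0!*2!*2!*2!) = 1/8
Σ = 1/8  ⇒  CG² = 144/5*1/8² = 9/20
CG = +√(9/20) = +0.670820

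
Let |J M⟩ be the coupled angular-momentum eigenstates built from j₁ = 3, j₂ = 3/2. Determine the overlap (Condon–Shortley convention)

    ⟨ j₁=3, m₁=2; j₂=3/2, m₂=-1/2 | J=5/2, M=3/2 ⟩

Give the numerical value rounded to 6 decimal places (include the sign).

j₁+j₂−J=2  J+j₁−j₂=4  J−j₁+j₂=1  j₁+j₂+J+1=8
(j₁±m₁, j₂±m₂, J±M) = (5,1,1,2,4,1)
P² = 288/7
sum k=0..1:
  [0] +1/12 = 1/12
  [1] −1/24 = -1/24
S = 1/24
C² = P²·S² = 1/14 ; C = +0.267261

+√(1/14) ≈ +0.267261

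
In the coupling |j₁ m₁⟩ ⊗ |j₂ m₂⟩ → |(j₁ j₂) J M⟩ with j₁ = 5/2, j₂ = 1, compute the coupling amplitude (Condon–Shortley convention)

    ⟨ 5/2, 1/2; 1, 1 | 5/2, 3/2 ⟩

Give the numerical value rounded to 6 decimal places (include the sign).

√[6·1!4!1!/7! · 3!2!2!0!4!1!] = √(576/35)
  +(−1)^1/∏(1,0,1,1,3,0)! = -1/6  (running -1/6)
⟨..|..⟩ = √(576/35)·(-1/6) = -0.676123

-0.676123  (= −√(16/35))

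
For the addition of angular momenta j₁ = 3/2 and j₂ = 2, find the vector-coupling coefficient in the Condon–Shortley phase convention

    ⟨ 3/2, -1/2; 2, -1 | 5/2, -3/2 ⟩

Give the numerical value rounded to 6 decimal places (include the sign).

+0.169031

triangle: 1!·2!·3!/7! = 12/5040
(j±m)!: 1!·2!·1!·3!·1!·4! = 288
prefactor² = (2J+1)·Δ·N² = 144/35
  k=0: +1/(0!·1!·2!·1!·0!·2!) = 1/4
  k=1: −1/(1!·0!·1!·0!·1!·3!) = -1/6
Σ = 1/12  ⇒  CG² = 144/35·1/12² = 1/35
CG = +√(1/35) = +0.169031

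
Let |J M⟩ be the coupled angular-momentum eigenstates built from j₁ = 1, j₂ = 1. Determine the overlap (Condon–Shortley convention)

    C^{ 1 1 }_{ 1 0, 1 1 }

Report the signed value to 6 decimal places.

-0.707107

j₁+j₂−J=1  J+j₁−j₂=1  J−j₁+j₂=1  j₁+j₂+J+1=4
(j₁±m₁, j₂±m₂, J±M) = (1,1,2,0,2,0)
P² = 1/2
sum k=1..1:
  [1] −1/1 = -1
S = -1
C² = P²·S² = 1/2 ; C = -0.707107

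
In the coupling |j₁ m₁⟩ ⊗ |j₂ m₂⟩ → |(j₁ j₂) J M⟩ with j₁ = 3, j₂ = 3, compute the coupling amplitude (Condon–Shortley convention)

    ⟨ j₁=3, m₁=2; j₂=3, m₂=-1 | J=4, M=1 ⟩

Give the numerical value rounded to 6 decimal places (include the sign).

triangle: 2!·4!·4!/11! = 1152/39916800
(j±m)!: 5!·1!·2!·4!·5!·3! = 4147200
prefactor² = (2J+1)·Δ·N² = 82944/77
  k=0: +1/(0!·2!·1!·2!·3!·2!) = 1/48
  k=1: −1/(1!·1!·0!·1!·4!·3!) = -1/144
Σ = 1/72  ⇒  CG² = 82944/77·1/72² = 16/77
CG = +√(16/77) = +0.455842

+0.455842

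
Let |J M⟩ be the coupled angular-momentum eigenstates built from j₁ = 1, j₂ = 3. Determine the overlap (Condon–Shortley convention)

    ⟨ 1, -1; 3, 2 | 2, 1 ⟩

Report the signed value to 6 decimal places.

+0.690066  (= +√(10/21))

√[5·2!0!4!/7! · 0!2!5!1!3!1!] = √(480/7)
  +(−1)^2/∏(2,0,0,3,0,1)! = 1/12  (running 1/12)
⟨..|..⟩ = √(480/7)·(1/12) = +0.690066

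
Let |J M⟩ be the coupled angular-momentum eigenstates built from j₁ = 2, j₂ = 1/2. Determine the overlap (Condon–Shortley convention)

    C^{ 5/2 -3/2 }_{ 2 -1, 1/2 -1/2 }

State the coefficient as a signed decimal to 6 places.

√[6·0!4!1!/6! · 1!3!0!1!1!4!] = √(144/5)
  +(−1)^0/∏(0,0,3,0,1,1)! = 1/6  (running 1/6)
⟨..|..⟩ = √(144/5)·(1/6) = +0.894427

+0.894427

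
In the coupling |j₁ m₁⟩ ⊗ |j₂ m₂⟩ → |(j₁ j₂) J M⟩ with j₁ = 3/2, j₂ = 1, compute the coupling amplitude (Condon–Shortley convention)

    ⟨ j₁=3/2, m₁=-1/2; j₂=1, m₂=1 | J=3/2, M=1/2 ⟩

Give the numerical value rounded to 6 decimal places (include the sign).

triangle: 1!*2!*1!/5! = 2/120
(j±m)!: 1!*2!*2!*0!*2!*1! = 8
prefactor² = (2J+1)*Δ*N² = 8/15
  k=1: −1/(1!*0!*1!*1!*1!*0!) = -1
Σ = -1  ⇒  CG² = 8/15*(-1)² = 8/15
CG = −√(8/15) = -0.730297

-0.730297  (= −√(8/15))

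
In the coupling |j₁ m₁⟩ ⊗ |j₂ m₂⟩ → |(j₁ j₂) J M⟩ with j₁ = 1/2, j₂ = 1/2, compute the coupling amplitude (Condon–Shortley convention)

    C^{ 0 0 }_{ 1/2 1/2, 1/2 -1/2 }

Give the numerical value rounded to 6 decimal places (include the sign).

j₁+j₂−J=1  J+j₁−j₂=0  J−j₁+j₂=0  j₁+j₂+J+1=2
(j₁±m₁, j₂±m₂, J±M) = (1,0,0,1,0,0)
P² = 1/2
sum k=0..0:
  [0] +1/1 = 1
S = 1
C² = P²·S² = 1/2 ; C = +0.707107

+0.707107  (= +√(1/2))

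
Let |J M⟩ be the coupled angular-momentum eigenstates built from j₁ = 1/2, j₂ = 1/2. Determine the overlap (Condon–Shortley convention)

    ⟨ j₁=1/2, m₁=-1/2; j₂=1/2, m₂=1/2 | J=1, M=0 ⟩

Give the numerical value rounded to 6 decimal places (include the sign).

triangle: 0!·1!·1!/3! = 1/6
(j±m)!: 0!·1!·1!·0!·1!·1! = 1
prefactor² = (2J+1)·Δ·N² = 1/2
  k=0: +1/(0!·0!·1!·1!·0!·0!) = 1
Σ = 1  ⇒  CG² = 1/2·1² = 1/2
CG = +√(1/2) = +0.707107

+√(1/2) = +0.707107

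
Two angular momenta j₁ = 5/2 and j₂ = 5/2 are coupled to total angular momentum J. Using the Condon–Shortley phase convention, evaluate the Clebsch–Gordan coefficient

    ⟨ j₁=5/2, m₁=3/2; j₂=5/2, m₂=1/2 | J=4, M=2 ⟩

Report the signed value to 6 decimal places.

j₁+j₂−J=1  J+j₁−j₂=4  J−j₁+j₂=4  j₁+j₂+J+1=10
(j₁±m₁, j₂±m₂, J±M) = (4,1,3,2,6,2)
P² = 20736/35
sum k=0..1:
  [0] +1/36 = 1/36
  [1] −1/96 = -1/96
S = 5/288
C² = P²·S² = 5/28 ; C = +0.422577

+0.422577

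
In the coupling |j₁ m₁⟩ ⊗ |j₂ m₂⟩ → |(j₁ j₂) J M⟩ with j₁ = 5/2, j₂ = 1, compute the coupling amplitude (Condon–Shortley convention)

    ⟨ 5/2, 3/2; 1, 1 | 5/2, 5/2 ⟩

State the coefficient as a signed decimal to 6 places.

triangle: 1!×4!×1!/7! = 24/5040
(j±m)!: 4!×1!×2!×0!×5!×0! = 5760
prefactor² = (2J+1)×Δ×N² = 1152/7
  k=1: −1/(1!×0!×0!×1!×4!×0!) = -1/24
Σ = -1/24  ⇒  CG² = 1152/7×(-1/24)² = 2/7
CG = −√(2/7) = -0.534522

−√(2/7) = -0.534522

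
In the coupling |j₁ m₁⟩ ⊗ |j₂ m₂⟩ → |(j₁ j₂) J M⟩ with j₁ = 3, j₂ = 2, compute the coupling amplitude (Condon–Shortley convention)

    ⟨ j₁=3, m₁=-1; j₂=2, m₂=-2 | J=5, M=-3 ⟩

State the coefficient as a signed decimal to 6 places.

+0.577350  (= +√(1/3))

j₁+j₂−J=0  J+j₁−j₂=6  J−j₁+j₂=4  j₁+j₂+J+1=11
(j₁±m₁, j₂±m₂, J±M) = (2,4,0,4,2,8)
P² = 442368
sum k=0..0:
  [0] +1/1152 = 1/1152
S = 1/1152
C² = P²·S² = 1/3 ; C = +0.577350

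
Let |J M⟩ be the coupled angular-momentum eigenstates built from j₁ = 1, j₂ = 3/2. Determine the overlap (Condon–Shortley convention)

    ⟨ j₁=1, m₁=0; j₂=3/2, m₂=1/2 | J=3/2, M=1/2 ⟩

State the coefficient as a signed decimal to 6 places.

-0.258199  (= −√(1/15))

j₁+j₂−J=1  J+j₁−j₂=1  J−j₁+j₂=2  j₁+j₂+J+1=5
(j₁±m₁, j₂±m₂, J±M) = (1,1,2,1,2,1)
P² = 4/15
sum k=0..1:
  [0] +1/2 = 1/2
  [1] −1/1 = -1
S = -1/2
C² = P²·S² = 1/15 ; C = -0.258199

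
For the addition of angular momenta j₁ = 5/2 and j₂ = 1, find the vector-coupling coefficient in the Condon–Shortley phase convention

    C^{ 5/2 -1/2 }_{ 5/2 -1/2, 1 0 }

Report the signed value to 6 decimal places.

triangle: 1!×4!×1!/7! = 24/5040
(j±m)!: 2!×3!×1!×1!×2!×3! = 144
prefactor² = (2J+1)×Δ×N² = 144/35
  k=0: +1/(0!×1!×3!×1!×1!×0!) = 1/6
  k=1: −1/(1!×0!×2!×0!×2!×1!) = -1/4
Σ = -1/12  ⇒  CG² = 144/35×(-1/12)² = 1/35
CG = −√(1/35) = -0.169031

−√(1/35) = -0.169031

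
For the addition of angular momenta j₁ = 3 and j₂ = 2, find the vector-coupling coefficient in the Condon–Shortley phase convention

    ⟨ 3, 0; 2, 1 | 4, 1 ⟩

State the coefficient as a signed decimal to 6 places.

triangle: 1!×5!×3!/10! = 720/3628800
(j±m)!: 3!×3!×3!×1!×5!×3! = 155520
prefactor² = (2J+1)×Δ×N² = 1944/7
  k=0: +1/(0!×1!×3!×3!×2!×0!) = 1/72
  k=1: −1/(1!×0!×2!×2!×3!×1!) = -1/24
Σ = -1/36  ⇒  CG² = 1944/7×(-1/36)² = 3/14
CG = −√(3/14) = -0.462910

−√(3/14) = -0.462910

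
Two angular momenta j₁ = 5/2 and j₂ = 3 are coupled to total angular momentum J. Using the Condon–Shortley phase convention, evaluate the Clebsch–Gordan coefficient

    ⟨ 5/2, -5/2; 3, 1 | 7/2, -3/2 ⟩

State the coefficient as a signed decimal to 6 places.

+0.617213  (= +√(8/21))

triangle: 2!×3!×4!/10! = 288/3628800
(j±m)!: 0!×5!×4!×2!×2!×5! = 1382400
prefactor² = (2J+1)×Δ×N² = 6144/7
  k=2: +1/(2!×0!×3!×2!×0!×2!) = 1/48
Σ = 1/48  ⇒  CG² = 6144/7×1/48² = 8/21
CG = +√(8/21) = +0.617213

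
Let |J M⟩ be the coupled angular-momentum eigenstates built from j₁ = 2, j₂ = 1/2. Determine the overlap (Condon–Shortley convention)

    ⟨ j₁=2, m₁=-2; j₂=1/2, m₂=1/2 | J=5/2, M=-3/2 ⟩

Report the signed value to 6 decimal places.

+√(1/5) = +0.447214

√[6·0!4!1!/6! · 0!4!1!0!1!4!] = √(576/5)
  +(−1)^0/∏(0,0,4,1,0,0)! = 1/24  (running 1/24)
⟨..|..⟩ = √(576/5)·(1/24) = +0.447214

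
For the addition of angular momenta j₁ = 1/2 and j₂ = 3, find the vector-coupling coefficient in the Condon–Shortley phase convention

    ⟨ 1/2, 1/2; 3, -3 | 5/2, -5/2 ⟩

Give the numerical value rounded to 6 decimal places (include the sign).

√[6·1!0!5!/7! · 1!0!0!6!0!5!] = √(86400/7)
  +(−1)^0/∏(0,1,0,0,0,5)! = 1/120  (running 1/120)
⟨..|..⟩ = √(86400/7)·(1/120) = +0.925820

+0.925820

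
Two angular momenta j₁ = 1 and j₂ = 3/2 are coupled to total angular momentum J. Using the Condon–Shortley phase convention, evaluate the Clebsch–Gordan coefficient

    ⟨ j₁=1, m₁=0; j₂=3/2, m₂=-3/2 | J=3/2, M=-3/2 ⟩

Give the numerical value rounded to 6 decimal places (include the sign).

+0.774597

j₁+j₂−J=1  J+j₁−j₂=1  J−j₁+j₂=2  j₁+j₂+J+1=5
(j₁±m₁, j₂±m₂, J±M) = (1,1,0,3,0,3)
P² = 12/5
sum k=0..0:
  [0] +1/2 = 1/2
S = 1/2
C² = P²·S² = 3/5 ; C = +0.774597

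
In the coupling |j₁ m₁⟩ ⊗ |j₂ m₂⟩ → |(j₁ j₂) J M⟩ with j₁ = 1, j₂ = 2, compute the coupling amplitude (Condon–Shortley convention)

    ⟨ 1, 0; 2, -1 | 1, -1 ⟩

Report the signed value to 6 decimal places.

−√(3/10) ≈ -0.547723

triangle: 2!*0!*2!/5! = 4/120
(j±m)!: 1!*1!*1!*3!*0!*2! = 12
prefactor² = (2J+1)*Δ*N² = 6/5
  k=1: −1/(1!*1!*0!*0!*0!*2!) = -1/2
Σ = -1/2  ⇒  CG² = 6/5*(-1/2)² = 3/10
CG = −√(3/10) = -0.547723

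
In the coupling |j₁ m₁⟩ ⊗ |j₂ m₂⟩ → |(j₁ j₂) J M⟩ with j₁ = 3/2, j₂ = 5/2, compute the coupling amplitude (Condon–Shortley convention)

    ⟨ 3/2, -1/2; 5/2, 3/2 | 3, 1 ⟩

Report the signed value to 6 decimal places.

-0.639010

√[7·1!2!4!/8! · 1!2!4!1!4!2!] = √(96/5)
  +(−1)^0/∏(0,1,2,4,0,0)! = 1/48  (running 1/48)
  +(−1)^1/∏(1,0,1,3,1,1)! = -1/6  (running -7/48)
⟨..|..⟩ = √(96/5)·(-7/48) = -0.639010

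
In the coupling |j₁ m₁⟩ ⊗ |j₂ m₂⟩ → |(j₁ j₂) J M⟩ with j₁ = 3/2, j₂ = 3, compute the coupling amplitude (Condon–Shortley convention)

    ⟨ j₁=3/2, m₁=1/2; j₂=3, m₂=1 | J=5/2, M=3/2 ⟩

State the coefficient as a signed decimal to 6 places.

-0.591608  (= −√(7/20))

triangle: 2!*1!*4!/8! = 48/40320
(j±m)!: 2!*1!*4!*2!*4!*1! = 2304
prefactor² = (2J+1)*Δ*N² = 576/35
  k=0: +1/(0!*2!*1!*4!*0!*0!) = 1/48
  k=1: −1/(1!*1!*0!*3!*1!*1!) = -1/6
Σ = -7/48  ⇒  CG² = 576/35*(-7/48)² = 7/20
CG = −√(7/20) = -0.591608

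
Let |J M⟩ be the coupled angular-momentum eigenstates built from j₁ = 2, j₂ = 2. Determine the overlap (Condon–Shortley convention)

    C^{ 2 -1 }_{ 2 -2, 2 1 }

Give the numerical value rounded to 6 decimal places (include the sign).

+√(3/7) ≈ +0.654654

j₁+j₂−J=2  J+j₁−j₂=2  J−j₁+j₂=2  j₁+j₂+J+1=7
(j₁±m₁, j₂±m₂, J±M) = (0,4,3,1,1,3)
P² = 48/7
sum k=2..2:
  [2] +1/4 = 1/4
S = 1/4
C² = P²·S² = 3/7 ; C = +0.654654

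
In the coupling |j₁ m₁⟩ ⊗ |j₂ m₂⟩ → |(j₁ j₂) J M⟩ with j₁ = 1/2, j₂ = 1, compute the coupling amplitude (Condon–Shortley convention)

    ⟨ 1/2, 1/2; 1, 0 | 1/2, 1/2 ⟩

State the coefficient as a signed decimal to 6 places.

j₁+j₂−J=1  J+j₁−j₂=0  J−j₁+j₂=1  j₁+j₂+J+1=3
(j₁±m₁, j₂±m₂, J±M) = (1,0,1,1,1,0)
P² = 1/3
sum k=0..0:
  [0] +1/1 = 1
S = 1
C² = P²·S² = 1/3 ; C = +0.577350

+0.577350  (= +√(1/3))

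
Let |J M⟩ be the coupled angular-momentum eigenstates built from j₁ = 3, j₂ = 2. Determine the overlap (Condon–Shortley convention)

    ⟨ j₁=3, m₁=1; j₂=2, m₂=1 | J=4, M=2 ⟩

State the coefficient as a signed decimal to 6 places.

triangle: 1!×5!×3!/10! = 720/3628800
(j±m)!: 4!×2!×3!×1!×6!×2! = 414720
prefactor² = (2J+1)×Δ×N² = 5184/7
  k=0: +1/(0!×1!×2!×3!×3!×0!) = 1/72
  k=1: −1/(1!×0!×1!×2!×4!×1!) = -1/48
Σ = -1/144  ⇒  CG² = 5184/7×(-1/144)² = 1/28
CG = −√(1/28) = -0.188982

-0.188982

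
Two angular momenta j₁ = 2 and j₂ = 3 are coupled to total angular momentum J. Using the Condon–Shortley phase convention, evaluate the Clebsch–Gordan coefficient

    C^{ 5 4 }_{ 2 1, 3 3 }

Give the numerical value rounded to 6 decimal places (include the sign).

triangle: 0!·4!·6!/11! = 17280/39916800
(j±m)!: 3!·1!·6!·0!·9!·1! = 1567641600
prefactor² = (2J+1)·Δ·N² = 7464960
  k=0: +1/(0!·0!·1!·6!·3!·0!) = 1/4320
Σ = 1/4320  ⇒  CG² = 7464960·1/4320² = 2/5
CG = +√(2/5) = +0.632456

+√(2/5) = +0.632456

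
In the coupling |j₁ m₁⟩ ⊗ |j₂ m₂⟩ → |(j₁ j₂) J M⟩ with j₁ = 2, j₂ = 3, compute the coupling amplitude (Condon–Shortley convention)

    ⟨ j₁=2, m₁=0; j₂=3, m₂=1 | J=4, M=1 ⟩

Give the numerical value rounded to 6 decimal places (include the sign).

−√(3/28) ≈ -0.327327

j₁+j₂−J=1  J+j₁−j₂=3  J−j₁+j₂=5  j₁+j₂+J+1=10
(j₁±m₁, j₂±m₂, J±M) = (2,2,4,2,5,3)
P² = 1728/7
sum k=0..1:
  [0] +1/48 = 1/48
  [1] −1/24 = -1/24
S = -1/48
C² = P²·S² = 3/28 ; C = -0.327327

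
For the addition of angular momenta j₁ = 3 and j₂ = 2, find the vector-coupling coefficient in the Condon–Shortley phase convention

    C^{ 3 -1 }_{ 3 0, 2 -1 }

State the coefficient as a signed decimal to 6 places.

−√(1/30) = -0.182574

j₁+j₂−J=2  J+j₁−j₂=4  J−j₁+j₂=2  j₁+j₂+J+1=9
(j₁±m₁, j₂±m₂, J±M) = (3,3,1,3,2,4)
P² = 96/5
sum k=0..1:
  [0] +1/12 = 1/12
  [1] −1/8 = -1/8
S = -1/24
C² = P²·S² = 1/30 ; C = -0.182574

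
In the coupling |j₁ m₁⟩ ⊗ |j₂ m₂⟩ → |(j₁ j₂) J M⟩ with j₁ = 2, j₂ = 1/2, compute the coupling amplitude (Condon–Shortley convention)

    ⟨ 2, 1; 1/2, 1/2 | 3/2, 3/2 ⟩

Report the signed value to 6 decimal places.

√[4·1!3!0!/5! · 3!1!1!0!3!0!] = √(36/5)
  +(−1)^1/∏(1,0,0,0,3,0)! = -1/6  (running -1/6)
⟨..|..⟩ = √(36/5)·(-1/6) = -0.447214

−√(1/5) ≈ -0.447214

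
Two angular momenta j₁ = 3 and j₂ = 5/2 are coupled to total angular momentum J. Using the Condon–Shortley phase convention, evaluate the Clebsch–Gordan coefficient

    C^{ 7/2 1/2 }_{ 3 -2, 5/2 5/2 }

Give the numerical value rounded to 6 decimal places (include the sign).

+0.503953  (= +√(16/63))

j₁+j₂−J=2  J+j₁−j₂=4  J−j₁+j₂=3  j₁+j₂+J+1=10
(j₁±m₁, j₂±m₂, J±M) = (1,5,5,0,4,3)
P² = 9216/7
sum k=2..2:
  [2] +1/72 = 1/72
S = 1/72
C² = P²·S² = 16/63 ; C = +0.503953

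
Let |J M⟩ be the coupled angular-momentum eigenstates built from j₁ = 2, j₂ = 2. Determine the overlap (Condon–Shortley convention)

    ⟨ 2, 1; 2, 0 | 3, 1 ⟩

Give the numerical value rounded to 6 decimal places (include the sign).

j₁+j₂−J=1  J+j₁−j₂=3  J−j₁+j₂=3  j₁+j₂+J+1=8
(j₁±m₁, j₂±m₂, J±M) = (3,1,2,2,4,2)
P² = 36/5
sum k=0..1:
  [0] +1/4 = 1/4
  [1] −1/12 = -1/12
S = 1/6
C² = P²·S² = 1/5 ; C = +0.447214

+√(1/5) ≈ +0.447214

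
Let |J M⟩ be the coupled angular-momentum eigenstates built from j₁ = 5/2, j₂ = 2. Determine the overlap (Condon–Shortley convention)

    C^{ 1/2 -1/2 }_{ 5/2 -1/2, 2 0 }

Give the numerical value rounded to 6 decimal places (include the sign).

j₁+j₂−J=4  J+j₁−j₂=1  J−j₁+j₂=0  j₁+j₂+J+1=6
(j₁±m₁, j₂±m₂, J±M) = (2,3,2,2,0,1)
P² = 16/5
sum k=2..2:
  [2] +1/4 = 1/4
S = 1/4
C² = P²·S² = 1/5 ; C = +0.447214

+0.447214  (= +√(1/5))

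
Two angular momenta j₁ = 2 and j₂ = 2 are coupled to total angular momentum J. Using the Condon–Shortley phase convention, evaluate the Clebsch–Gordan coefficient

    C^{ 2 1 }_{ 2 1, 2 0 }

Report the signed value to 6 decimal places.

triangle: 2!·2!·2!/7! = 8/5040
(j±m)!: 3!·1!·2!·2!·3!·1! = 144
prefactor² = (2J+1)·Δ·N² = 8/7
  k=0: +1/(0!·2!·1!·2!·1!·0!) = 1/4
  k=1: −1/(1!·1!·0!·1!·2!·1!) = -1/2
Σ = -1/4  ⇒  CG² = 8/7·(-1/4)² = 1/14
CG = −√(1/14) = -0.267261

−√(1/14) = -0.267261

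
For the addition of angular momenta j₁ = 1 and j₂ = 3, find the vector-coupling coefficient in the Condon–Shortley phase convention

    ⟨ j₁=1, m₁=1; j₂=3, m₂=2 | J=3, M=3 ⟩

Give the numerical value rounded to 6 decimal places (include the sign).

+0.500000  (= +√(1/4))

√[7·1!1!5!/8! · 2!0!5!1!6!0!] = √(3600)
  +(−1)^0/∏(0,1,0,5,1,0)! = 1/120  (running 1/120)
⟨..|..⟩ = √(3600)·(1/120) = +0.500000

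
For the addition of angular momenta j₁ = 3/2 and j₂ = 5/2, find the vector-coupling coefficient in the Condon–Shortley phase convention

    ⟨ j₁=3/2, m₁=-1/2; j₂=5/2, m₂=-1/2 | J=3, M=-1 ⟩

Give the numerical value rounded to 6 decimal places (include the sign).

-0.129099  (= −√(1/60))

√[7·1!2!4!/8! · 1!2!2!3!2!4!] = √(48/5)
  +(−1)^0/∏(0,1,2,2,0,2)! = 1/8  (running 1/8)
  +(−1)^1/∏(1,0,1,1,1,3)! = -1/6  (running -1/24)
⟨..|..⟩ = √(48/5)·(-1/24) = -0.129099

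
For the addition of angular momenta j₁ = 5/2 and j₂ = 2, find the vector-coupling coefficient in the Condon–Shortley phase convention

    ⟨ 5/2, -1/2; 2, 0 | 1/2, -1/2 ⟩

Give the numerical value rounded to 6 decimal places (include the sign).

+0.447214

triangle: 4!·1!·0!/6! = 24/720
(j±m)!: 2!·3!·2!·2!·0!·1! = 48
prefactor² = (2J+1)·Δ·N² = 16/5
  k=2: +1/(2!·2!·1!·0!·0!·0!) = 1/4
Σ = 1/4  ⇒  CG² = 16/5·1/4² = 1/5
CG = +√(1/5) = +0.447214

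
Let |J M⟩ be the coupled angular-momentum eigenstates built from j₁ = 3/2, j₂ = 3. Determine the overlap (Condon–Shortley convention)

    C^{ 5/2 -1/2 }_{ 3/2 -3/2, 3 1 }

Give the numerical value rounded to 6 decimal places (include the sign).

triangle: 2!·1!·4!/8! = 48/40320
(j±m)!: 0!·3!·4!·2!·2!·3! = 3456
prefactor² = (2J+1)·Δ·N² = 864/35
  k=2: +1/(2!·0!·1!·2!·0!·2!) = 1/8
Σ = 1/8  ⇒  CG² = 864/35·1/8² = 27/70
CG = +√(27/70) = +0.621059

+√(27/70) ≈ +0.621059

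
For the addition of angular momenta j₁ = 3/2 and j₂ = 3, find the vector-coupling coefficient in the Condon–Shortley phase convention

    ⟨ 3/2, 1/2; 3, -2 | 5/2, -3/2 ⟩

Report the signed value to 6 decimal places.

+0.267261  (= +√(1/14))

j₁+j₂−J=2  J+j₁−j₂=1  J−j₁+j₂=4  j₁+j₂+J+1=8
(j₁±m₁, j₂±m₂, J±M) = (2,1,1,5,1,4)
P² = 288/7
sum k=0..1:
  [0] +1/12 = 1/12
  [1] −1/24 = -1/24
S = 1/24
C² = P²·S² = 1/14 ; C = +0.267261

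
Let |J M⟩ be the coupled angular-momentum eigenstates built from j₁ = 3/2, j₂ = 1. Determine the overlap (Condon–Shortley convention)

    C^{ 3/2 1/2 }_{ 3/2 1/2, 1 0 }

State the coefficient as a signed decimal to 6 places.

√[4·1!2!1!/5! · 2!1!1!1!2!1!] = √(4/15)
  +(−1)^0/∏(0,1,1,1,1,0)! = 1  (running 1)
  +(−1)^1/∏(1,0,0,0,2,1)! = -1/2  (running 1/2)
⟨..|..⟩ = √(4/15)·(1/2) = +0.258199

+√(1/15) = +0.258199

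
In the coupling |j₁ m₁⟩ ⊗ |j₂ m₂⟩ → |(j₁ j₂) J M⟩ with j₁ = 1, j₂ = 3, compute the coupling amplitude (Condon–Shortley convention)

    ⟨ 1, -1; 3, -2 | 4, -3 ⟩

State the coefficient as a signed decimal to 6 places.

+√(3/4) ≈ +0.866025

triangle: 0!*2!*6!/9! = 1440/362880
(j±m)!: 0!*2!*1!*5!*1!*7! = 1209600
prefactor² = (2J+1)*Δ*N² = 43200
  k=0: +1/(0!*0!*2!*1!*0!*5!) = 1/240
Σ = 1/240  ⇒  CG² = 43200*1/240² = 3/4
CG = +√(3/4) = +0.866025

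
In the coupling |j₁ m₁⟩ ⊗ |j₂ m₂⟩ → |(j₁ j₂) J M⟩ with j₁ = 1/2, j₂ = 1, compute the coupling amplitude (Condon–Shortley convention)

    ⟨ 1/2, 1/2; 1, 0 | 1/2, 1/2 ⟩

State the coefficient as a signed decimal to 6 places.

+0.577350

√[2·1!0!1!/3! · 1!0!1!1!1!0!] = √(1/3)
  +(−1)^0/∏(0,1,0,1,0,0)! = 1  (running 1)
⟨..|..⟩ = √(1/3)·(1) = +0.577350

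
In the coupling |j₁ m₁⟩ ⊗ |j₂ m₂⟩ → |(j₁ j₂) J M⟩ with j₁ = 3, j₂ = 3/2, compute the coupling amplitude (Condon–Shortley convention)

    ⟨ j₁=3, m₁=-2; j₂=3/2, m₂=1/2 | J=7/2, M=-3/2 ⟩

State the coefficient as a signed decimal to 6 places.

−√(3/7) = -0.654654

√[8·1!5!2!/9! · 1!5!2!1!2!5!] = √(6400/21)
  +(−1)^0/∏(0,1,5,2,0,0)! = 1/240  (running 1/240)
  +(−1)^1/∏(1,0,4,1,1,1)! = -1/24  (running -3/80)
⟨..|..⟩ = √(6400/21)·(-3/80) = -0.654654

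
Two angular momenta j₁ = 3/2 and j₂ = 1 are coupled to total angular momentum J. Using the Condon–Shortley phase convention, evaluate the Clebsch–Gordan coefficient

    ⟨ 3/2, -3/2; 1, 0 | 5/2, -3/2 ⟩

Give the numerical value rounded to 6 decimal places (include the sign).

+√(2/5) = +0.632456

j₁+j₂−J=0  J+j₁−j₂=3  J−j₁+j₂=2  j₁+j₂+J+1=6
(j₁±m₁, j₂±m₂, J±M) = (0,3,1,1,1,4)
P² = 72/5
sum k=0..0:
  [0] +1/6 = 1/6
S = 1/6
C² = P²·S² = 2/5 ; C = +0.632456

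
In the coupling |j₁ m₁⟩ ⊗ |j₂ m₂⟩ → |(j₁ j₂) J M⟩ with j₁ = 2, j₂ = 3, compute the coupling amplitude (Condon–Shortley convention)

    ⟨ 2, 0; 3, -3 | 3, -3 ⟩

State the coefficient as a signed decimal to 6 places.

+√(5/12) = +0.645497

√[7·2!2!4!/9! · 2!2!0!6!0!6!] = √(3840)
  +(−1)^0/∏(0,2,2,0,0,4)! = 1/96  (running 1/96)
⟨..|..⟩ = √(3840)·(1/96) = +0.645497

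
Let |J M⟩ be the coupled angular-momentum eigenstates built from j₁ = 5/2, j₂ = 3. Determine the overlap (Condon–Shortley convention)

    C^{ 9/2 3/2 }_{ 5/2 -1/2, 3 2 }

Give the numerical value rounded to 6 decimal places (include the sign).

j₁+j₂−J=1  J+j₁−j₂=4  J−j₁+j₂=5  j₁+j₂+J+1=11
(j₁±m₁, j₂±m₂, J±M) = (2,3,5,1,6,3)
P² = 345600/77
sum k=0..1:
  [0] +1/720 = 1/720
  [1] −1/96 = -1/96
S = -13/1440
C² = P²·S² = 169/462 ; C = -0.604815

−√(169/462) ≈ -0.604815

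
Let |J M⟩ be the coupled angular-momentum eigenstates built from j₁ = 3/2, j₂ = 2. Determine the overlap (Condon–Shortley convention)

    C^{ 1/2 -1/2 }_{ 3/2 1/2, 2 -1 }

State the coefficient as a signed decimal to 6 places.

triangle: 3!·0!·1!/5! = 6/120
(j±m)!: 2!·1!·1!·3!·0!·1! = 12
prefactor² = (2J+1)·Δ·N² = 6/5
  k=1: −1/(1!·2!·0!·0!·0!·1!) = -1/2
Σ = -1/2  ⇒  CG² = 6/5·(-1/2)² = 3/10
CG = −√(3/10) = -0.547723

-0.547723  (= −√(3/10))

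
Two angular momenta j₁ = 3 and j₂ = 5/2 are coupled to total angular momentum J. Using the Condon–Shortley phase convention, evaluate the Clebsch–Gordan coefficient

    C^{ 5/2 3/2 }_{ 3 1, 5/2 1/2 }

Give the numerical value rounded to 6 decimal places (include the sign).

-0.169031  (= −√(1/35))

triangle: 3!*3!*2!/9! = 72/362880
(j±m)!: 4!*2!*3!*2!*4!*1! = 13824
prefactor² = (2J+1)*Δ*N² = 576/35
  k=1: −1/(1!*2!*1!*2!*2!*0!) = -1/8
  k=2: +1/(2!*1!*0!*1!*3!*1!) = 1/12
Σ = -1/24  ⇒  CG² = 576/35*(-1/24)² = 1/35
CG = −√(1/35) = -0.169031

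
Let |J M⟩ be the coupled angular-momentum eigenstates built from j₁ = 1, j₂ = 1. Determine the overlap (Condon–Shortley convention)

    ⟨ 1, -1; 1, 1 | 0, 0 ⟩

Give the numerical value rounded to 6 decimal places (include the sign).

+√(1/3) = +0.577350

j₁+j₂−J=2  J+j₁−j₂=0  J−j₁+j₂=0  j₁+j₂+J+1=3
(j₁±m₁, j₂±m₂, J±M) = (0,2,2,0,0,0)
P² = 4/3
sum k=2..2:
  [2] +1/2 = 1/2
S = 1/2
C² = P²·S² = 1/3 ; C = +0.577350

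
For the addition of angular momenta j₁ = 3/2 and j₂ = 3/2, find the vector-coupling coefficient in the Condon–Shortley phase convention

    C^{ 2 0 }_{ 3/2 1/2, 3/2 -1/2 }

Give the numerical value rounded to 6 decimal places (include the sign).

+√(1/4) = +0.500000

triangle: 1!*2!*2!/6! = 4/720
(j±m)!: 2!*1!*1!*2!*2!*2! = 16
prefactor² = (2J+1)*Δ*N² = 4/9
  k=0: +1/(0!*1!*1!*1!*1!*1!) = 1
  k=1: −1/(1!*0!*0!*0!*2!*2!) = -1/4
Σ = 3/4  ⇒  CG² = 4/9*3/4² = 1/4
CG = +√(1/4) = +0.500000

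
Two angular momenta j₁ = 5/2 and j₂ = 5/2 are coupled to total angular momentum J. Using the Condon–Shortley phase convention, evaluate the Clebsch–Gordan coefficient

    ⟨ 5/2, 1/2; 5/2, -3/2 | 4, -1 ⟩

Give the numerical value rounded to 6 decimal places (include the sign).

+0.597614  (= +√(5/14))

j₁+j₂−J=1  J+j₁−j₂=4  J−j₁+j₂=4  j₁+j₂+J+1=10
(j₁±m₁, j₂±m₂, J±M) = (3,2,1,4,3,5)
P² = 10368/35
sum k=0..1:
  [0] +1/24 = 1/24
  [1] −1/144 = -1/144
S = 5/144
C² = P²·S² = 5/14 ; C = +0.597614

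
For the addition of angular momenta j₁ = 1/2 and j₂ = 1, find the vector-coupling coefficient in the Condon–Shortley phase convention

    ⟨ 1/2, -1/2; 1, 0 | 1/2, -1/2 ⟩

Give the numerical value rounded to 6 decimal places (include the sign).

−√(1/3) ≈ -0.577350

j₁+j₂−J=1  J+j₁−j₂=0  J−j₁+j₂=1  j₁+j₂+J+1=3
(j₁±m₁, j₂±m₂, J±M) = (0,1,1,1,0,1)
P² = 1/3
sum k=1..1:
  [1] −1/1 = -1
S = -1
C² = P²·S² = 1/3 ; C = -0.577350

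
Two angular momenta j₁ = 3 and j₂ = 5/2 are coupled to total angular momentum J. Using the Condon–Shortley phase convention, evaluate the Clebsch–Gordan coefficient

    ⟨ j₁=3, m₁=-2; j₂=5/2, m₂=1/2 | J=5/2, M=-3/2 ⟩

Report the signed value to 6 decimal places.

+0.267261

j₁+j₂−J=3  J+j₁−j₂=3  J−j₁+j₂=2  j₁+j₂+J+1=9
(j₁±m₁, j₂±m₂, J±M) = (1,5,3,2,1,4)
P² = 288/7
sum k=2..3:
  [2] +1/12 = 1/12
  [3] −1/24 = -1/24
S = 1/24
C² = P²·S² = 1/14 ; C = +0.267261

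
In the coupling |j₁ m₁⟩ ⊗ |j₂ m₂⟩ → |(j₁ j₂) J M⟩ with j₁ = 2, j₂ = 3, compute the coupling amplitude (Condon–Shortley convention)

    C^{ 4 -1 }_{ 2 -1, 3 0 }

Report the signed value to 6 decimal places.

j₁+j₂−J=1  J+j₁−j₂=3  J−j₁+j₂=5  j₁+j₂+J+1=10
(j₁±m₁, j₂±m₂, J±M) = (1,3,3,3,3,5)
P² = 1944/7
sum k=0..1:
  [0] +1/72 = 1/72
  [1] −1/24 = -1/24
S = -1/36
C² = P²·S² = 3/14 ; C = -0.462910

−√(3/14) ≈ -0.462910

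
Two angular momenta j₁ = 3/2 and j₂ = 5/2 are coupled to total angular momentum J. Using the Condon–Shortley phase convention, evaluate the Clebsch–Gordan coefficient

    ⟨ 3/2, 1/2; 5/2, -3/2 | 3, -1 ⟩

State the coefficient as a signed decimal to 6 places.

triangle: 1!×2!×4!/8! = 48/40320
(j±m)!: 2!×1!×1!×4!×2!×4! = 2304
prefactor² = (2J+1)×Δ×N² = 96/5
  k=0: +1/(0!×1!×1!×1!×1!×3!) = 1/6
  k=1: −1/(1!×0!×0!×0!×2!×4!) = -1/48
Σ = 7/48  ⇒  CG² = 96/5×7/48² = 49/120
CG = +√(49/120) = +0.639010

+√(49/120) = +0.639010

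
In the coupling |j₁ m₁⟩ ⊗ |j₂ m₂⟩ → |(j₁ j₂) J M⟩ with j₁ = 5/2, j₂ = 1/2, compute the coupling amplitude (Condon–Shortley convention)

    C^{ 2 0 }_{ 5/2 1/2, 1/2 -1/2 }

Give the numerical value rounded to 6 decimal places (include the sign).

triangle: 1!*4!*0!/6! = 24/720
(j±m)!: 3!*2!*0!*1!*2!*2! = 48
prefactor² = (2J+1)*Δ*N² = 8
  k=0: +1/(0!*1!*2!*0!*2!*0!) = 1/4
Σ = 1/4  ⇒  CG² = 8*1/4² = 1/2
CG = +√(1/2) = +0.707107

+√(1/2) = +0.707107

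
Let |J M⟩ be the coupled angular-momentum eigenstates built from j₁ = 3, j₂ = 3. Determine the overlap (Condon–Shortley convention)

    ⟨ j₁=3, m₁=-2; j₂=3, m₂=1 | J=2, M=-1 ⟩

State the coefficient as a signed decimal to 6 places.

−√(5/28) ≈ -0.422577

triangle: 4!*2!*2!/9! = 96/362880
(j±m)!: 1!*5!*4!*2!*1!*3! = 34560
prefactor² = (2J+1)*Δ*N² = 320/7
  k=3: −1/(3!*1!*2!*1!*0!*1!) = -1/12
  k=4: +1/(4!*0!*1!*0!*1!*2!) = 1/48
Σ = -1/16  ⇒  CG² = 320/7*(-1/16)² = 5/28
CG = −√(5/28) = -0.422577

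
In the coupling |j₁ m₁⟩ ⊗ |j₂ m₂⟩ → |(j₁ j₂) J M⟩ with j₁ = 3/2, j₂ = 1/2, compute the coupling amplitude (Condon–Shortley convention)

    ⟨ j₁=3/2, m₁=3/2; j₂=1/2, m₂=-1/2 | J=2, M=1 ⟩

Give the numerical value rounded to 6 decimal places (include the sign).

+√(1/4) = +0.500000

triangle: 0!*3!*1!/5! = 6/120
(j±m)!: 3!*0!*0!*1!*3!*1! = 36
prefactor² = (2J+1)*Δ*N² = 9
  k=0: +1/(0!*0!*0!*0!*3!*1!) = 1/6
Σ = 1/6  ⇒  CG² = 9*1/6² = 1/4
CG = +√(1/4) = +0.500000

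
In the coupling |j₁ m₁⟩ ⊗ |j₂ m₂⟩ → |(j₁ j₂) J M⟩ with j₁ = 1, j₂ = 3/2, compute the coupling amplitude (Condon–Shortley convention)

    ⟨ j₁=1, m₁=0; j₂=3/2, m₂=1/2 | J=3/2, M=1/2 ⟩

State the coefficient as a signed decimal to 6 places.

triangle: 1!*1!*2!/5! = 2/120
(j±m)!: 1!*1!*2!*1!*2!*1! = 4
prefactor² = (2J+1)*Δ*N² = 4/15
  k=0: +1/(0!*1!*1!*2!*0!*0!) = 1/2
  k=1: −1/(1!*0!*0!*1!*1!*1!) = -1
Σ = -1/2  ⇒  CG² = 4/15*(-1/2)² = 1/15
CG = −√(1/15) = -0.258199

-0.258199  (= −√(1/15))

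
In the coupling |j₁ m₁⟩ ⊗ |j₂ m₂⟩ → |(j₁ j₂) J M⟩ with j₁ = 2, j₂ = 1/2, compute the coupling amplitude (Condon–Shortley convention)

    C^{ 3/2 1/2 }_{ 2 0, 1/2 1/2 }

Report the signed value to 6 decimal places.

-0.632456  (= −√(2/5))

j₁+j₂−J=1  J+j₁−j₂=3  J−j₁+j₂=0  j₁+j₂+J+1=5
(j₁±m₁, j₂±m₂, J±M) = (2,2,1,0,2,1)
P² = 8/5
sum k=1..1:
  [1] −1/2 = -1/2
S = -1/2
C² = P²·S² = 2/5 ; C = -0.632456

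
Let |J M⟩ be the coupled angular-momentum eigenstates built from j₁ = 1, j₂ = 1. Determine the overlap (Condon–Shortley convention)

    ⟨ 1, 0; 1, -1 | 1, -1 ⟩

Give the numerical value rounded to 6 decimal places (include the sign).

j₁+j₂−J=1  J+j₁−j₂=1  J−j₁+j₂=1  j₁+j₂+J+1=4
(j₁±m₁, j₂±m₂, J±M) = (1,1,0,2,0,2)
P² = 1/2
sum k=0..0:
  [0] +1/1 = 1
S = 1
C² = P²·S² = 1/2 ; C = +0.707107

+0.707107  (= +√(1/2))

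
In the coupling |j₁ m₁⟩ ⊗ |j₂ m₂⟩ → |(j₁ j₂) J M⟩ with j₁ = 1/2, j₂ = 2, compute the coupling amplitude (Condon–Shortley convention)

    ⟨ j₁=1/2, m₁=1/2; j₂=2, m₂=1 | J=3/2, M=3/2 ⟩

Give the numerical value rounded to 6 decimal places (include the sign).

j₁+j₂−J=1  J+j₁−j₂=0  J−j₁+j₂=3  j₁+j₂+J+1=5
(j₁±m₁, j₂±m₂, J±M) = (1,0,3,1,3,0)
P² = 36/5
sum k=0..0:
  [0] +1/6 = 1/6
S = 1/6
C² = P²·S² = 1/5 ; C = +0.447214

+0.447214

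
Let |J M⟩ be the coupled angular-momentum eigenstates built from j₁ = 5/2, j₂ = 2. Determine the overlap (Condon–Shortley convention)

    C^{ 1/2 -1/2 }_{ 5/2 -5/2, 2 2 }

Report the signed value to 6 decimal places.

+√(1/3) ≈ +0.577350

j₁+j₂−J=4  J+j₁−j₂=1  J−j₁+j₂=0  j₁+j₂+J+1=6
(j₁±m₁, j₂±m₂, J±M) = (0,5,4,0,0,1)
P² = 192
sum k=4..4:
  [4] +1/24 = 1/24
S = 1/24
C² = P²·S² = 1/3 ; C = +0.577350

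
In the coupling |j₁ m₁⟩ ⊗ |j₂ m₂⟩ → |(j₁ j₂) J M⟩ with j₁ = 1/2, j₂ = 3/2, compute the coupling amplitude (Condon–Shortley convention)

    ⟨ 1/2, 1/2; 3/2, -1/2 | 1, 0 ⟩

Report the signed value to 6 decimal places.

+√(1/2) ≈ +0.707107

j₁+j₂−J=1  J+j₁−j₂=0  J−j₁+j₂=2  j₁+j₂+J+1=4
(j₁±m₁, j₂±m₂, J±M) = (1,0,1,2,1,1)
P² = 1/2
sum k=0..0:
  [0] +1/1 = 1
S = 1
C² = P²·S² = 1/2 ; C = +0.707107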